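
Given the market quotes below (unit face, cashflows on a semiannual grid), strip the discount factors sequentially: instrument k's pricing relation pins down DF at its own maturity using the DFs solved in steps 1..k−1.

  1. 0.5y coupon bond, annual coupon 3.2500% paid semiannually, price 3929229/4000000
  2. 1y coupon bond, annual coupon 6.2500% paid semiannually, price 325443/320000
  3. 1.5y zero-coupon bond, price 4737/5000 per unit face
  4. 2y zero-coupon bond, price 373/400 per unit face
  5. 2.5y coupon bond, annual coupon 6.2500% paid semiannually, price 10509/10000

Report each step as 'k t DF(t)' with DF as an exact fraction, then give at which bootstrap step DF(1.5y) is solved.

step 1 [0.5y] bond c/2=13/800: DF=(3929229/4000000 − 13/800·(0))/(1+13/800) = 4833/5000 ≈ 0.966600
step 2 [1y] bond c/2=1/32: DF=(325443/320000 − 1/32·(0.966600))/(1+1/32) = 9569/10000 ≈ 0.956900
step 3 [1.5y] zero: DF = P = 4737/5000 ≈ 0.947400
step 4 [2y] zero: DF = P = 373/400 ≈ 0.932500
step 5 [2.5y] bond c/2=1/32: DF=(10509/10000 − 1/32·(0.966600+0.956900+0.947400+0.932500))/(1+1/32) = 4519/5000 ≈ 0.903800

1 1/2 4833/5000
2 1 9569/10000
3 3/2 4737/5000
4 2 373/400
5 5/2 4519/5000
DF(1.5y) is solved at step 3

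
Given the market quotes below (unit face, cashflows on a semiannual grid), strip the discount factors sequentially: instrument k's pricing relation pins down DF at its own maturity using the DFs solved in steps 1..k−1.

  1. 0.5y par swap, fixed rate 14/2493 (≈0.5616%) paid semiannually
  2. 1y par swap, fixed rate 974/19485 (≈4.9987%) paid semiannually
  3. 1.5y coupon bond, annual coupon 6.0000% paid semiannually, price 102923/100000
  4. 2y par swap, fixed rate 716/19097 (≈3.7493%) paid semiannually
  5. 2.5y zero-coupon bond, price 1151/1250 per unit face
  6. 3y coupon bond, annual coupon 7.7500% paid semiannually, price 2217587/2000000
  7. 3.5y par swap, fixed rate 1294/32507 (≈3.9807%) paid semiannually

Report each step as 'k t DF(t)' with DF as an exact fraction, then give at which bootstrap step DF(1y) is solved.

1 1/2 2493/2500
2 1 9513/10000
3 3/2 377/400
4 2 2321/2500
5 5/2 1151/1250
6 3 4453/5000
7 7/2 4353/5000
DF(1y) is solved at step 2

step 1 [0.5y] swap r/2=7/2493: DF=(1 − 7/2493·(0))/(1+7/2493) = 2493/2500 ≈ 0.997200
step 2 [1y] swap r/2=487/19485: DF=(1 − 487/19485·(0.997200))/(1+487/19485) = 9513/10000 ≈ 0.951300
step 3 [1.5y] bond c/2=3/100: DF=(102923/100000 − 3/100·(0.997200+0.951300))/(1+3/100) = 377/400 ≈ 0.942500
step 4 [2y] swap r/2=358/19097: DF=(1 − 358/19097·(0.997200+0.951300+0.942500))/(1+358/19097) = 2321/2500 ≈ 0.928400
step 5 [2.5y] zero: DF = P = 1151/1250 ≈ 0.920800
step 6 [3y] bond c/2=31/800: DF=(2217587/2000000 − 31/800·(0.997200+0.951300+0.942500+0.928400+0.920800))/(1+31/800) = 4453/5000 ≈ 0.890600
step 7 [3.5y] swap r/2=647/32507: DF=(1 − 647/32507·(0.997200+0.951300+0.942500+0.928400+0.920800+0.890600))/(1+647/32507) = 4353/5000 ≈ 0.870600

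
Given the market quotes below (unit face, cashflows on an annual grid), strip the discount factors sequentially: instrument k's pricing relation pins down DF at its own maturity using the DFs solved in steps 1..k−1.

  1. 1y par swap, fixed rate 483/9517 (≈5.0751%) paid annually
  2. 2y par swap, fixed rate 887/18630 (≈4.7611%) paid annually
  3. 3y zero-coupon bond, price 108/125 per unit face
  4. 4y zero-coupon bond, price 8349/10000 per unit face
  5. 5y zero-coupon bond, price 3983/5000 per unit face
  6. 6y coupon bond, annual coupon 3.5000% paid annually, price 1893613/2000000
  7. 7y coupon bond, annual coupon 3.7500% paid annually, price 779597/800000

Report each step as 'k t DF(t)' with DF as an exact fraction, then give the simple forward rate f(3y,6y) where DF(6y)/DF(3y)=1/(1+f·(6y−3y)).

step 1 [1y] swap r/1=483/9517: DF=(1 − 483/9517·(0))/(1+483/9517) = 9517/10000 ≈ 0.951700
step 2 [2y] swap r/1=887/18630: DF=(1 − 887/18630·(0.951700))/(1+887/18630) = 9113/10000 ≈ 0.911300
step 3 [3y] zero: DF = P = 108/125 ≈ 0.864000
step 4 [4y] zero: DF = P = 8349/10000 ≈ 0.834900
step 5 [5y] zero: DF = P = 3983/5000 ≈ 0.796600
step 6 [6y] bond c/1=7/200: DF=(1893613/2000000 − 7/200·(0.951700+0.911300+0.864000+0.834900+0.796600))/(1+7/200) = 3837/5000 ≈ 0.767400
step 7 [7y] bond c/1=3/80: DF=(779597/800000 − 3/80·(0.951700+0.911300+0.864000+0.834900+0.796600+0.767400))/(1+3/80) = 377/500 ≈ 0.754000

1 1 9517/10000
2 2 9113/10000
3 3 108/125
4 4 8349/10000
5 5 3983/5000
6 6 3837/5000
7 7 377/500
f(3y,6y) = ((108/125)/(3837/5000) − 1)/(3) = 161/3837 ≈ 4.1960%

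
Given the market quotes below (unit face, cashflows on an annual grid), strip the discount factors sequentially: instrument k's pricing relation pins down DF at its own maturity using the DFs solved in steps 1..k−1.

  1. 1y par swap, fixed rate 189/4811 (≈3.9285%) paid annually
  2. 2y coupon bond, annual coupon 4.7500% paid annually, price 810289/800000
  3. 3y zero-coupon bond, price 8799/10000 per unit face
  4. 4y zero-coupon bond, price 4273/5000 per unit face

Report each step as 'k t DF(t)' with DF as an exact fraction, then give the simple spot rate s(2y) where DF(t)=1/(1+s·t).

1 1 4811/5000
2 2 9233/10000
3 3 8799/10000
4 4 4273/5000
s(2y) = (1/(9233/10000) − 1)/(2) = 767/18466 ≈ 4.1536%

step 1 [1y] swap r/1=189/4811: DF=(1 − 189/4811·(0))/(1+189/4811) = 4811/5000 ≈ 0.962200
step 2 [2y] bond c/1=19/400: DF=(810289/800000 − 19/400·(0.962200))/(1+19/400) = 9233/10000 ≈ 0.923300
step 3 [3y] zero: DF = P = 8799/10000 ≈ 0.879900
step 4 [4y] zero: DF = P = 4273/5000 ≈ 0.854600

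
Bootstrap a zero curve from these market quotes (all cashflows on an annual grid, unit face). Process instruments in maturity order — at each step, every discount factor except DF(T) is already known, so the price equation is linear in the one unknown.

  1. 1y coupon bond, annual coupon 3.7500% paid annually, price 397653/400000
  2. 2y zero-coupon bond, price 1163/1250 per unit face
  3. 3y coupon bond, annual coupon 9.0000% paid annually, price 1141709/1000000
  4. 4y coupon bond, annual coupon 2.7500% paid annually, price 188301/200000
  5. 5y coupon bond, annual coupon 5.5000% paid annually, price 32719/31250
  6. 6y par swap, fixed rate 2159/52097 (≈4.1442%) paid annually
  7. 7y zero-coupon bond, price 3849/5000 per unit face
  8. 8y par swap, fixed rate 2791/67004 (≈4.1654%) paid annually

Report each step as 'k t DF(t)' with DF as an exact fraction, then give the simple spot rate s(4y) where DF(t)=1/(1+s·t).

step 1 [1y] bond c/1=3/80: DF=(397653/400000 − 3/80·(0))/(1+3/80) = 4791/5000 ≈ 0.958200
step 2 [2y] zero: DF = P = 1163/1250 ≈ 0.930400
step 3 [3y] bond c/1=9/100: DF=(1141709/1000000 − 9/100·(0.958200+0.930400))/(1+9/100) = 1783/2000 ≈ 0.891500
step 4 [4y] bond c/1=11/400: DF=(188301/200000 − 11/400·(0.958200+0.930400+0.891500))/(1+11/400) = 8419/10000 ≈ 0.841900
step 5 [5y] bond c/1=11/200: DF=(32719/31250 − 11/200·(0.958200+0.930400+0.891500+0.841900))/(1+11/200) = 2009/2500 ≈ 0.803600
step 6 [6y] swap r/1=2159/52097: DF=(1 − 2159/52097·(0.958200+0.930400+0.891500+0.841900+0.803600))/(1+2159/52097) = 7841/10000 ≈ 0.784100
step 7 [7y] zero: DF = P = 3849/5000 ≈ 0.769800
step 8 [8y] swap r/1=2791/67004: DF=(1 − 2791/67004·(0.958200+0.930400+0.891500+0.841900+0.803600+0.784100+0.769800))/(1+2791/67004) = 7209/10000 ≈ 0.720900

1 1 4791/5000
2 2 1163/1250
3 3 1783/2000
4 4 8419/10000
5 5 2009/2500
6 6 7841/10000
7 7 3849/5000
8 8 7209/10000
s(4y) = (1/(8419/10000) − 1)/(4) = 1581/33676 ≈ 4.6947%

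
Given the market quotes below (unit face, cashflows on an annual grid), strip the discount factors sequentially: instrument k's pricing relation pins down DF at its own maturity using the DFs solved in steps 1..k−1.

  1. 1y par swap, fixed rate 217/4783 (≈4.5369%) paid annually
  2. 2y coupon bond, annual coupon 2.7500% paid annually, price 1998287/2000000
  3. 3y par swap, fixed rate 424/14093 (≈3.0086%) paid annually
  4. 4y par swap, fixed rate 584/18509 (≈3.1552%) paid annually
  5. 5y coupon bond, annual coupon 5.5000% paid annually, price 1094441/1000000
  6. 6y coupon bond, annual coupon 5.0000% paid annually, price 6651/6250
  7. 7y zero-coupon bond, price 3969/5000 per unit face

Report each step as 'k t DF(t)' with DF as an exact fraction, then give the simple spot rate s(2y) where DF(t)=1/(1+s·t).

1 1 4783/5000
2 2 2367/2500
3 3 572/625
4 4 552/625
5 5 2111/2500
6 6 797/1000
7 7 3969/5000
s(2y) = (1/(2367/2500) − 1)/(2) = 133/4734 ≈ 2.8095%

step 1 [1y] swap r/1=217/4783: DF=(1 − 217/4783·(0))/(1+217/4783) = 4783/5000 ≈ 0.956600
step 2 [2y] bond c/1=11/400: DF=(1998287/2000000 − 11/400·(0.956600))/(1+11/400) = 2367/2500 ≈ 0.946800
step 3 [3y] swap r/1=424/14093: DF=(1 − 424/14093·(0.956600+0.946800))/(1+424/14093) = 572/625 ≈ 0.915200
step 4 [4y] swap r/1=584/18509: DF=(1 − 584/18509·(0.956600+0.946800+0.915200))/(1+584/18509) = 552/625 ≈ 0.883200
step 5 [5y] bond c/1=11/200: DF=(1094441/1000000 − 11/200·(0.956600+0.946800+0.915200+0.883200))/(1+11/200) = 2111/2500 ≈ 0.844400
step 6 [6y] bond c/1=1/20: DF=(6651/6250 − 1/20·(0.956600+0.946800+0.915200+0.883200+0.844400))/(1+1/20) = 797/1000 ≈ 0.797000
step 7 [7y] zero: DF = P = 3969/5000 ≈ 0.793800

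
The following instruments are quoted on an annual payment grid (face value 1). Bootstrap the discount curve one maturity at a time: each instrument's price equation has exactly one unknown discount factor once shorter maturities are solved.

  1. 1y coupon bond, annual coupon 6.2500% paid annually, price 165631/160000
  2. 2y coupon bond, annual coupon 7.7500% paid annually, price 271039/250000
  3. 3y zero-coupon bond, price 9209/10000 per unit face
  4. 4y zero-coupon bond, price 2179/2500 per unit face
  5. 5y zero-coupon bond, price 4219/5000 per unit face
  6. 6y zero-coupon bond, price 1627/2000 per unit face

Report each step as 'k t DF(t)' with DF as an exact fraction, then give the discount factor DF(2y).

1 1 9743/10000
2 2 9361/10000
3 3 9209/10000
4 4 2179/2500
5 5 4219/5000
6 6 1627/2000
DF(2y) = 9361/10000 ≈ 0.936100

step 1 [1y] bond c/1=1/16: DF=(165631/160000 − 1/16·(0))/(1+1/16) = 9743/10000 ≈ 0.974300
step 2 [2y] bond c/1=31/400: DF=(271039/250000 − 31/400·(0.974300))/(1+31/400) = 9361/10000 ≈ 0.936100
step 3 [3y] zero: DF = P = 9209/10000 ≈ 0.920900
step 4 [4y] zero: DF = P = 2179/2500 ≈ 0.871600
step 5 [5y] zero: DF = P = 4219/5000 ≈ 0.843800
step 6 [6y] zero: DF = P = 1627/2000 ≈ 0.813500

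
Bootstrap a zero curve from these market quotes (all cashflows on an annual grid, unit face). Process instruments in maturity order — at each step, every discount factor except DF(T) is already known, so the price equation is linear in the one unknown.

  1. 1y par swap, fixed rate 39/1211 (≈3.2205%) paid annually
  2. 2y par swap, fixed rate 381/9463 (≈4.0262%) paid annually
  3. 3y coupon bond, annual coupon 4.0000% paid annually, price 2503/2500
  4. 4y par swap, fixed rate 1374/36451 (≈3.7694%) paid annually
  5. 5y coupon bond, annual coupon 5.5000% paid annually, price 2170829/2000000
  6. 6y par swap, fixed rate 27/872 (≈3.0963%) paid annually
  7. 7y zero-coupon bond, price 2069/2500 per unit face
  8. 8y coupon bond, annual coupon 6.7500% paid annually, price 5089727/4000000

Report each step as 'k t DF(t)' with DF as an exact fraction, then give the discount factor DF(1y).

1 1 1211/1250
2 2 4619/5000
3 3 8899/10000
4 4 4313/5000
5 5 2097/2500
6 6 8353/10000
7 7 2069/2500
8 8 8033/10000
DF(1y) = 1211/1250 ≈ 0.968800

step 1 [1y] swap r/1=39/1211: DF=(1 − 39/1211·(0))/(1+39/1211) = 1211/1250 ≈ 0.968800
step 2 [2y] swap r/1=381/9463: DF=(1 − 381/9463·(0.968800))/(1+381/9463) = 4619/5000 ≈ 0.923800
step 3 [3y] bond c/1=1/25: DF=(2503/2500 − 1/25·(0.968800+0.923800))/(1+1/25) = 8899/10000 ≈ 0.889900
step 4 [4y] swap r/1=1374/36451: DF=(1 − 1374/36451·(0.968800+0.923800+0.889900))/(1+1374/36451) = 4313/5000 ≈ 0.862600
step 5 [5y] bond c/1=11/200: DF=(2170829/2000000 − 11/200·(0.968800+0.923800+0.889900+0.862600))/(1+11/200) = 2097/2500 ≈ 0.838800
step 6 [6y] swap r/1=27/872: DF=(1 − 27/872·(0.968800+0.923800+0.889900+0.862600+0.838800))/(1+27/872) = 8353/10000 ≈ 0.835300
step 7 [7y] zero: DF = P = 2069/2500 ≈ 0.827600
step 8 [8y] bond c/1=27/400: DF=(5089727/4000000 − 27/400·(0.968800+0.923800+0.889900+0.862600+0.838800+0.835300+0.827600))/(1+27/400) = 8033/10000 ≈ 0.803300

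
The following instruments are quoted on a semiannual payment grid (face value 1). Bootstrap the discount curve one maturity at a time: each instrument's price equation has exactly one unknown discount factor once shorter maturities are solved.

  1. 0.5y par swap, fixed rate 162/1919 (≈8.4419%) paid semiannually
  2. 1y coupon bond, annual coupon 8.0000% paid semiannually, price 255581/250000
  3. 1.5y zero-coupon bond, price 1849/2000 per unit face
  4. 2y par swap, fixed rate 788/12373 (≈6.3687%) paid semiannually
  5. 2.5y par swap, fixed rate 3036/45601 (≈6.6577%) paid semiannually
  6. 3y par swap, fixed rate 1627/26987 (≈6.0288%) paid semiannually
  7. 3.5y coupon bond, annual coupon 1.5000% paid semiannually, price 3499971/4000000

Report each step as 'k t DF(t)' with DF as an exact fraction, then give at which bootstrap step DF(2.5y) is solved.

1 1/2 1919/2000
2 1 9461/10000
3 3/2 1849/2000
4 2 4409/5000
5 5/2 4241/5000
6 3 8373/10000
7 7/2 8283/10000
DF(2.5y) is solved at step 5

step 1 [0.5y] swap r/2=81/1919: DF=(1 − 81/1919·(0))/(1+81/1919) = 1919/2000 ≈ 0.959500
step 2 [1y] bond c/2=1/25: DF=(255581/250000 − 1/25·(0.959500))/(1+1/25) = 9461/10000 ≈ 0.946100
step 3 [1.5y] zero: DF = P = 1849/2000 ≈ 0.924500
step 4 [2y] swap r/2=394/12373: DF=(1 − 394/12373·(0.959500+0.946100+0.924500))/(1+394/12373) = 4409/5000 ≈ 0.881800
step 5 [2.5y] swap r/2=1518/45601: DF=(1 − 1518/45601·(0.959500+0.946100+0.924500+0.881800))/(1+1518/45601) = 4241/5000 ≈ 0.848200
step 6 [3y] swap r/2=1627/53974: DF=(1 − 1627/53974·(0.959500+0.946100+0.924500+0.881800+0.848200))/(1+1627/53974) = 8373/10000 ≈ 0.837300
step 7 [3.5y] bond c/2=3/400: DF=(3499971/4000000 − 3/400·(0.959500+0.946100+0.924500+0.881800+0.848200+0.837300))/(1+3/400) = 8283/10000 ≈ 0.828300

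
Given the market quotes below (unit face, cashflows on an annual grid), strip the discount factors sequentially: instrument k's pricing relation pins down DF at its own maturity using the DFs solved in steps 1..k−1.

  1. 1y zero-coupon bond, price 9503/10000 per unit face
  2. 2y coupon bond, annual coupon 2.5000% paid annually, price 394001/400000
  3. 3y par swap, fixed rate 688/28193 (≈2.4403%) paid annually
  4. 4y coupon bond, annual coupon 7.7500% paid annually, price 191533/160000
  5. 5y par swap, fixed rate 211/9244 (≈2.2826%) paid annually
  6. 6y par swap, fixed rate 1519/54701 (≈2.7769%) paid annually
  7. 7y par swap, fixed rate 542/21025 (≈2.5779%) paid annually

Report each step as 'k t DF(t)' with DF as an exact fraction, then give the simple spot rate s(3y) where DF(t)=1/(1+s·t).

1 1 9503/10000
2 2 4689/5000
3 3 582/625
4 4 4541/5000
5 5 1789/2000
6 6 8481/10000
7 7 4187/5000
s(3y) = (1/(582/625) − 1)/(3) = 43/1746 ≈ 2.4628%

step 1 [1y] zero: DF = P = 9503/10000 ≈ 0.950300
step 2 [2y] bond c/1=1/40: DF=(394001/400000 − 1/40·(0.950300))/(1+1/40) = 4689/5000 ≈ 0.937800
step 3 [3y] swap r/1=688/28193: DF=(1 − 688/28193·(0.950300+0.937800))/(1+688/28193) = 582/625 ≈ 0.931200
step 4 [4y] bond c/1=31/400: DF=(191533/160000 − 31/400·(0.950300+0.937800+0.931200))/(1+31/400) = 4541/5000 ≈ 0.908200
step 5 [5y] swap r/1=211/9244: DF=(1 − 211/9244·(0.950300+0.937800+0.931200+0.908200))/(1+211/9244) = 1789/2000 ≈ 0.894500
step 6 [6y] swap r/1=1519/54701: DF=(1 − 1519/54701·(0.950300+0.937800+0.931200+0.908200+0.894500))/(1+1519/54701) = 8481/10000 ≈ 0.848100
step 7 [7y] swap r/1=542/21025: DF=(1 − 542/21025·(0.950300+0.937800+0.931200+0.908200+0.894500+0.848100))/(1+542/21025) = 4187/5000 ≈ 0.837400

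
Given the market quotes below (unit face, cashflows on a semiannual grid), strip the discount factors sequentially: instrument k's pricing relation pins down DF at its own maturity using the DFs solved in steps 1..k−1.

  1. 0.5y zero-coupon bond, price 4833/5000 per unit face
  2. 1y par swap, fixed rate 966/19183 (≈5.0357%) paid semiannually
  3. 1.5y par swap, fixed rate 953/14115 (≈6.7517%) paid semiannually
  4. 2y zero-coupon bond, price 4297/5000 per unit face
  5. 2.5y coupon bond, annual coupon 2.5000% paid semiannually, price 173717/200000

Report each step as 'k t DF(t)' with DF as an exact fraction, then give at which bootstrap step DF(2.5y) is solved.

1 1/2 4833/5000
2 1 9517/10000
3 3/2 9047/10000
4 2 4297/5000
5 5/2 2031/2500
DF(2.5y) is solved at step 5

step 1 [0.5y] zero: DF = P = 4833/5000 ≈ 0.966600
step 2 [1y] swap r/2=483/19183: DF=(1 − 483/19183·(0.966600))/(1+483/19183) = 9517/10000 ≈ 0.951700
step 3 [1.5y] swap r/2=953/28230: DF=(1 − 953/28230·(0.966600+0.951700))/(1+953/28230) = 9047/10000 ≈ 0.904700
step 4 [2y] zero: DF = P = 4297/5000 ≈ 0.859400
step 5 [2.5y] bond c/2=1/80: DF=(173717/200000 − 1/80·(0.966600+0.951700+0.904700+0.859400))/(1+1/80) = 2031/2500 ≈ 0.812400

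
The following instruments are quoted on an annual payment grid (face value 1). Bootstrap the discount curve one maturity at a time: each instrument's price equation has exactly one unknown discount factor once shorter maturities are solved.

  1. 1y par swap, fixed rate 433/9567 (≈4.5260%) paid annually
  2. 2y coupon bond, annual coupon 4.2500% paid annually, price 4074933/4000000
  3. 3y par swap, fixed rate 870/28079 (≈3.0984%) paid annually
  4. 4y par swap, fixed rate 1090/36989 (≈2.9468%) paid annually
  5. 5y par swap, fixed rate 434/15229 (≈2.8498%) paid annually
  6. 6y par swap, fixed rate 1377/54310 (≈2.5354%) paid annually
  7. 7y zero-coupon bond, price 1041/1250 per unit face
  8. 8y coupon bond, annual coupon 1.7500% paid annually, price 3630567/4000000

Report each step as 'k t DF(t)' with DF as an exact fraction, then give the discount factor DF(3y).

step 1 [1y] swap r/1=433/9567: DF=(1 − 433/9567·(0))/(1+433/9567) = 9567/10000 ≈ 0.956700
step 2 [2y] bond c/1=17/400: DF=(4074933/4000000 − 17/400·(0.956700))/(1+17/400) = 4691/5000 ≈ 0.938200
step 3 [3y] swap r/1=870/28079: DF=(1 − 870/28079·(0.956700+0.938200))/(1+870/28079) = 913/1000 ≈ 0.913000
step 4 [4y] swap r/1=1090/36989: DF=(1 − 1090/36989·(0.956700+0.938200+0.913000))/(1+1090/36989) = 891/1000 ≈ 0.891000
step 5 [5y] swap r/1=434/15229: DF=(1 − 434/15229·(0.956700+0.938200+0.913000+0.891000))/(1+434/15229) = 4349/5000 ≈ 0.869800
step 6 [6y] swap r/1=1377/54310: DF=(1 − 1377/54310·(0.956700+0.938200+0.913000+0.891000+0.869800))/(1+1377/54310) = 8623/10000 ≈ 0.862300
step 7 [7y] zero: DF = P = 1041/1250 ≈ 0.832800
step 8 [8y] bond c/1=7/400: DF=(3630567/4000000 − 7/400·(0.956700+0.938200+0.913000+0.891000+0.869800+0.862300+0.832800))/(1+7/400) = 7843/10000 ≈ 0.784300

1 1 9567/10000
2 2 4691/5000
3 3 913/1000
4 4 891/1000
5 5 4349/5000
6 6 8623/10000
7 7 1041/1250
8 8 7843/10000
DF(3y) = 913/1000 ≈ 0.913000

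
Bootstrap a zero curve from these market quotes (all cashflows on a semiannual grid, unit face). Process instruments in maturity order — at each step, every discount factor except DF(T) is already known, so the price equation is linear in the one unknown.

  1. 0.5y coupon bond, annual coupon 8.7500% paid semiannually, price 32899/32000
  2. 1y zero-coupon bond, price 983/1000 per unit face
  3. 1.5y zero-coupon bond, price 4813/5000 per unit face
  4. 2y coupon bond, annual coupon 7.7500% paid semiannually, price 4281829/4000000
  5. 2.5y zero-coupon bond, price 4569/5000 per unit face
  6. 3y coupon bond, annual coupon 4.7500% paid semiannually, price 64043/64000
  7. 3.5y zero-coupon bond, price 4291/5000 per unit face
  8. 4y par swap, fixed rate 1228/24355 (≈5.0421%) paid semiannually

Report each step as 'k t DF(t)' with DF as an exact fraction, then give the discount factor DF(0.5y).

1 1/2 197/200
2 1 983/1000
3 3/2 4813/5000
4 2 2303/2500
5 5/2 4569/5000
6 3 8669/10000
7 7/2 4291/5000
8 4 4079/5000
DF(0.5y) = 197/200 ≈ 0.985000

step 1 [0.5y] bond c/2=7/160: DF=(32899/32000 − 7/160·(0))/(1+7/160) = 197/200 ≈ 0.985000
step 2 [1y] zero: DF = P = 983/1000 ≈ 0.983000
step 3 [1.5y] zero: DF = P = 4813/5000 ≈ 0.962600
step 4 [2y] bond c/2=31/800: DF=(4281829/4000000 − 31/800·(0.985000+0.983000+0.962600))/(1+31/800) = 2303/2500 ≈ 0.921200
step 5 [2.5y] zero: DF = P = 4569/5000 ≈ 0.913800
step 6 [3y] bond c/2=19/800: DF=(64043/64000 − 19/800·(0.985000+0.983000+0.962600+0.921200+0.913800))/(1+19/800) = 8669/10000 ≈ 0.866900
step 7 [3.5y] zero: DF = P = 4291/5000 ≈ 0.858200
step 8 [4y] swap r/2=614/24355: DF=(1 − 614/24355·(0.985000+0.983000+0.962600+0.921200+0.913800+0.866900+0.858200))/(1+614/24355) = 4079/5000 ≈ 0.815800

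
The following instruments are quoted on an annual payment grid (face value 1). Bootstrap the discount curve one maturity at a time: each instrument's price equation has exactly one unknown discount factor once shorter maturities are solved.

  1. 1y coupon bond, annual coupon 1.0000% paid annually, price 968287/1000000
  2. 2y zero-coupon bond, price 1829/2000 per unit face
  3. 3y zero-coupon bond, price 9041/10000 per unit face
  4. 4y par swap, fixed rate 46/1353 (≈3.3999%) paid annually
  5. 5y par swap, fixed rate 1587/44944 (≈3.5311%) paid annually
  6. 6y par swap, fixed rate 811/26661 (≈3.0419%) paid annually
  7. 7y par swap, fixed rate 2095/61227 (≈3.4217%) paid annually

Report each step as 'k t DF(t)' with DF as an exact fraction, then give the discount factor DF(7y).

step 1 [1y] bond c/1=1/100: DF=(968287/1000000 − 1/100·(0))/(1+1/100) = 9587/10000 ≈ 0.958700
step 2 [2y] zero: DF = P = 1829/2000 ≈ 0.914500
step 3 [3y] zero: DF = P = 9041/10000 ≈ 0.904100
step 4 [4y] swap r/1=46/1353: DF=(1 − 46/1353·(0.958700+0.914500+0.904100))/(1+46/1353) = 4379/5000 ≈ 0.875800
step 5 [5y] swap r/1=1587/44944: DF=(1 − 1587/44944·(0.958700+0.914500+0.904100+0.875800))/(1+1587/44944) = 8413/10000 ≈ 0.841300
step 6 [6y] swap r/1=811/26661: DF=(1 − 811/26661·(0.958700+0.914500+0.904100+0.875800+0.841300))/(1+811/26661) = 4189/5000 ≈ 0.837800
step 7 [7y] swap r/1=2095/61227: DF=(1 − 2095/61227·(0.958700+0.914500+0.904100+0.875800+0.841300+0.837800))/(1+2095/61227) = 1581/2000 ≈ 0.790500

1 1 9587/10000
2 2 1829/2000
3 3 9041/10000
4 4 4379/5000
5 5 8413/10000
6 6 4189/5000
7 7 1581/2000
DF(7y) = 1581/2000 ≈ 0.790500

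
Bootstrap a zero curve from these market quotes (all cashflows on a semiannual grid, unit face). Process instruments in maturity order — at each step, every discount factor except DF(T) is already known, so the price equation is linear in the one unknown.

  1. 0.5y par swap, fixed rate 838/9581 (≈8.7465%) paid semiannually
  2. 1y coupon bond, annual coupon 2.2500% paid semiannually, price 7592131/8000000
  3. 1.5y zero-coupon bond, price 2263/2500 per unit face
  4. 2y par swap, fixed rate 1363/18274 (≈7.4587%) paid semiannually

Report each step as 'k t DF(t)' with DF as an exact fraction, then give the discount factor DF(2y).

step 1 [0.5y] swap r/2=419/9581: DF=(1 − 419/9581·(0))/(1+419/9581) = 9581/10000 ≈ 0.958100
step 2 [1y] bond c/2=9/800: DF=(7592131/8000000 − 9/800·(0.958100))/(1+9/800) = 4639/5000 ≈ 0.927800
step 3 [1.5y] zero: DF = P = 2263/2500 ≈ 0.905200
step 4 [2y] swap r/2=1363/36548: DF=(1 − 1363/36548·(0.958100+0.927800+0.905200))/(1+1363/36548) = 8637/10000 ≈ 0.863700

1 1/2 9581/10000
2 1 4639/5000
3 3/2 2263/2500
4 2 8637/10000
DF(2y) = 8637/10000 ≈ 0.863700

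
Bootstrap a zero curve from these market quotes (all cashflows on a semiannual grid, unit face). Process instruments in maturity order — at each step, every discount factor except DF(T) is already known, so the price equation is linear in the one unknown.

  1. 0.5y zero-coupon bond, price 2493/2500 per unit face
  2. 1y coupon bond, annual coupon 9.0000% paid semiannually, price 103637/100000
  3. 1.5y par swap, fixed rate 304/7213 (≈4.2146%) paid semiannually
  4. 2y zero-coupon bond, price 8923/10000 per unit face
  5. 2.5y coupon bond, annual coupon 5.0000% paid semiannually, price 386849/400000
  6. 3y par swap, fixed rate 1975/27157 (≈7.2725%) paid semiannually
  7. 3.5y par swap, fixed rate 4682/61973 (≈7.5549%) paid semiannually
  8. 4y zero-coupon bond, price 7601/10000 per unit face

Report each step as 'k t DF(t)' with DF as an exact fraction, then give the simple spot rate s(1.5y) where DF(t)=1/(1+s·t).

step 1 [0.5y] zero: DF = P = 2493/2500 ≈ 0.997200
step 2 [1y] bond c/2=9/200: DF=(103637/100000 − 9/200·(0.997200))/(1+9/200) = 593/625 ≈ 0.948800
step 3 [1.5y] swap r/2=152/7213: DF=(1 − 152/7213·(0.997200+0.948800))/(1+152/7213) = 587/625 ≈ 0.939200
step 4 [2y] zero: DF = P = 8923/10000 ≈ 0.892300
step 5 [2.5y] bond c/2=1/40: DF=(386849/400000 − 1/40·(0.997200+0.948800+0.939200+0.892300))/(1+1/40) = 4257/5000 ≈ 0.851400
step 6 [3y] swap r/2=1975/54314: DF=(1 − 1975/54314·(0.997200+0.948800+0.939200+0.892300+0.851400))/(1+1975/54314) = 321/400 ≈ 0.802500
step 7 [3.5y] swap r/2=2341/61973: DF=(1 − 2341/61973·(0.997200+0.948800+0.939200+0.892300+0.851400+0.802500))/(1+2341/61973) = 7659/10000 ≈ 0.765900
step 8 [4y] zero: DF = P = 7601/10000 ≈ 0.760100

1 1/2 2493/2500
2 1 593/625
3 3/2 587/625
4 2 8923/10000
5 5/2 4257/5000
6 3 321/400
7 7/2 7659/10000
8 4 7601/10000
s(1.5y) = (1/(587/625) − 1)/(3/2) = 76/1761 ≈ 4.3157%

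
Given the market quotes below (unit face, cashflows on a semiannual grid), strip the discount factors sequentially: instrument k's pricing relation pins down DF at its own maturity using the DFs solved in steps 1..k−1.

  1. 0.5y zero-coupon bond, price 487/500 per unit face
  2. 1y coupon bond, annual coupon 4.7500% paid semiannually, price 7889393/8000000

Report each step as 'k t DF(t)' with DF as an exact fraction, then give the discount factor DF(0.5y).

1 1/2 487/500
2 1 9407/10000
DF(0.5y) = 487/500 ≈ 0.974000

step 1 [0.5y] zero: DF = P = 487/500 ≈ 0.974000
step 2 [1y] bond c/2=19/800: DF=(7889393/8000000 − 19/800·(0.974000))/(1+19/800) = 9407/10000 ≈ 0.940700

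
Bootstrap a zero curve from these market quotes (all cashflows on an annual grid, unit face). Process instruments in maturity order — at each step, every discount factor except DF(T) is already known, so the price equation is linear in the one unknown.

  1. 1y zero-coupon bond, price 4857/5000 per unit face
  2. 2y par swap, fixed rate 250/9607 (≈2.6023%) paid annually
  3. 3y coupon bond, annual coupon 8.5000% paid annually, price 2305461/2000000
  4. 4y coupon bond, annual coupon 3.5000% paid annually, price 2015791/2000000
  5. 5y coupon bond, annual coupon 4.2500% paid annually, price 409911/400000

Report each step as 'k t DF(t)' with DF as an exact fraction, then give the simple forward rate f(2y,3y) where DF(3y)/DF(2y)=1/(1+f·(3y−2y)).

step 1 [1y] zero: DF = P = 4857/5000 ≈ 0.971400
step 2 [2y] swap r/1=250/9607: DF=(1 − 250/9607·(0.971400))/(1+250/9607) = 19/20 ≈ 0.950000
step 3 [3y] bond c/1=17/200: DF=(2305461/2000000 − 17/200·(0.971400+0.950000))/(1+17/200) = 9119/10000 ≈ 0.911900
step 4 [4y] bond c/1=7/200: DF=(2015791/2000000 − 7/200·(0.971400+0.950000+0.911900))/(1+7/200) = 439/500 ≈ 0.878000
step 5 [5y] bond c/1=17/400: DF=(409911/400000 − 17/400·(0.971400+0.950000+0.911900+0.878000))/(1+17/400) = 8317/10000 ≈ 0.831700

1 1 4857/5000
2 2 19/20
3 3 9119/10000
4 4 439/500
5 5 8317/10000
f(2y,3y) = ((19/20)/(9119/10000) − 1)/(1) = 381/9119 ≈ 4.1781%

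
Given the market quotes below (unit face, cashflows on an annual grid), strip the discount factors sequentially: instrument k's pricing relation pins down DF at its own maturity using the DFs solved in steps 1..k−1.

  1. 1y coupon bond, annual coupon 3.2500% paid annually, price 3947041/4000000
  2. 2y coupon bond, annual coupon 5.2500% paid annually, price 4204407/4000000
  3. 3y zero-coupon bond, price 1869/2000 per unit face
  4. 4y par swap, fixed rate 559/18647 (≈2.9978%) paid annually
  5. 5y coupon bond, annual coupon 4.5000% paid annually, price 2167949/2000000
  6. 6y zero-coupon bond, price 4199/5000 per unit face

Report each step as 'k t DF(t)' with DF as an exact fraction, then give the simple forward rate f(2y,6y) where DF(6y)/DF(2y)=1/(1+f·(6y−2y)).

step 1 [1y] bond c/1=13/400: DF=(3947041/4000000 − 13/400·(0))/(1+13/400) = 9557/10000 ≈ 0.955700
step 2 [2y] bond c/1=21/400: DF=(4204407/4000000 − 21/400·(0.955700))/(1+21/400) = 951/1000 ≈ 0.951000
step 3 [3y] zero: DF = P = 1869/2000 ≈ 0.934500
step 4 [4y] swap r/1=559/18647: DF=(1 − 559/18647·(0.955700+0.951000+0.934500))/(1+559/18647) = 4441/5000 ≈ 0.888200
step 5 [5y] bond c/1=9/200: DF=(2167949/2000000 − 9/200·(0.955700+0.951000+0.934500+0.888200))/(1+9/200) = 8767/10000 ≈ 0.876700
step 6 [6y] zero: DF = P = 4199/5000 ≈ 0.839800

1 1 9557/10000
2 2 951/1000
3 3 1869/2000
4 4 4441/5000
5 5 8767/10000
6 6 4199/5000
f(2y,6y) = ((951/1000)/(4199/5000) − 1)/(4) = 139/4199 ≈ 3.3103%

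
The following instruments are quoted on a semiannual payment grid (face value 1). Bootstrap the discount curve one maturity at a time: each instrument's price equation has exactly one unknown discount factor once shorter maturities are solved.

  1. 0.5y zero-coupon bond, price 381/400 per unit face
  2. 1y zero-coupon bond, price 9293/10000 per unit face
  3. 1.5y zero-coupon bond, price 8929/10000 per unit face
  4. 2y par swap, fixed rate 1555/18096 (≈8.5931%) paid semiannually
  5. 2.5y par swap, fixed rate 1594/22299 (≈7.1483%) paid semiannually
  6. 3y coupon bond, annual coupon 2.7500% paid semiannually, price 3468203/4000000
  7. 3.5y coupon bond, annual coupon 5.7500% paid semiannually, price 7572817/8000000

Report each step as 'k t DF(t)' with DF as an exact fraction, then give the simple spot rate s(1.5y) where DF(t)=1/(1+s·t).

1 1/2 381/400
2 1 9293/10000
3 3/2 8929/10000
4 2 1689/2000
5 5/2 4203/5000
6 3 1987/2500
7 7/2 7733/10000
s(1.5y) = (1/(8929/10000) − 1)/(3/2) = 714/8929 ≈ 7.9964%

step 1 [0.5y] zero: DF = P = 381/400 ≈ 0.952500
step 2 [1y] zero: DF = P = 9293/10000 ≈ 0.929300
step 3 [1.5y] zero: DF = P = 8929/10000 ≈ 0.892900
step 4 [2y] swap r/2=1555/36192: DF=(1 − 1555/36192·(0.952500+0.929300+0.892900))/(1+1555/36192) = 1689/2000 ≈ 0.844500
step 5 [2.5y] swap r/2=797/22299: DF=(1 − 797/22299·(0.952500+0.929300+0.892900+0.844500))/(1+797/22299) = 4203/5000 ≈ 0.840600
step 6 [3y] bond c/2=11/800: DF=(3468203/4000000 − 11/800·(0.952500+0.929300+0.892900+0.844500+0.840600))/(1+11/800) = 1987/2500 ≈ 0.794800
step 7 [3.5y] bond c/2=23/800: DF=(7572817/8000000 − 23/800·(0.952500+0.929300+0.892900+0.844500+0.840600+0.794800))/(1+23/800) = 7733/10000 ≈ 0.773300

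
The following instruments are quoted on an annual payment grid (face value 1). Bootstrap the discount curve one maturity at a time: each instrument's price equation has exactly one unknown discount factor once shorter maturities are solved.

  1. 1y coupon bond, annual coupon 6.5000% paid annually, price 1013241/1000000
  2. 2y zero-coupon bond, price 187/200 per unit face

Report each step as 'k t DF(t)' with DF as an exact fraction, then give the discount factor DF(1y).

step 1 [1y] bond c/1=13/200: DF=(1013241/1000000 − 13/200·(0))/(1+13/200) = 4757/5000 ≈ 0.951400
step 2 [2y] zero: DF = P = 187/200 ≈ 0.935000

1 1 4757/5000
2 2 187/200
DF(1y) = 4757/5000 ≈ 0.951400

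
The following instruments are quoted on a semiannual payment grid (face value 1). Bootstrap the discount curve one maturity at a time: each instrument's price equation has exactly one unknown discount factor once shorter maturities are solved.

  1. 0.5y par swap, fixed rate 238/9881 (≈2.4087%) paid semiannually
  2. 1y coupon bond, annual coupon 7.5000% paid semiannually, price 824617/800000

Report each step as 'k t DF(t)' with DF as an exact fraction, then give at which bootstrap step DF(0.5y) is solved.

step 1 [0.5y] swap r/2=119/9881: DF=(1 − 119/9881·(0))/(1+119/9881) = 9881/10000 ≈ 0.988100
step 2 [1y] bond c/2=3/80: DF=(824617/800000 − 3/80·(0.988100))/(1+3/80) = 4789/5000 ≈ 0.957800

1 1/2 9881/10000
2 1 4789/5000
DF(0.5y) is solved at step 1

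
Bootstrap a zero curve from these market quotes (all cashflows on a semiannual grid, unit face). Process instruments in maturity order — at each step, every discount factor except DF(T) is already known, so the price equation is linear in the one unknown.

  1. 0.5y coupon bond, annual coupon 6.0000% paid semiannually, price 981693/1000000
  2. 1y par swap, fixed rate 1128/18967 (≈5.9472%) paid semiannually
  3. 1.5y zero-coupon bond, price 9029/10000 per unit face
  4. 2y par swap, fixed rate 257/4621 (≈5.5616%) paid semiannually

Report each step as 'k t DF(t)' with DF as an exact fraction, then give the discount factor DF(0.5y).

step 1 [0.5y] bond c/2=3/100: DF=(981693/1000000 − 3/100·(0))/(1+3/100) = 9531/10000 ≈ 0.953100
step 2 [1y] swap r/2=564/18967: DF=(1 − 564/18967·(0.953100))/(1+564/18967) = 2359/2500 ≈ 0.943600
step 3 [1.5y] zero: DF = P = 9029/10000 ≈ 0.902900
step 4 [2y] swap r/2=257/9242: DF=(1 − 257/9242·(0.953100+0.943600+0.902900))/(1+257/9242) = 2243/2500 ≈ 0.897200

1 1/2 9531/10000
2 1 2359/2500
3 3/2 9029/10000
4 2 2243/2500
DF(0.5y) = 9531/10000 ≈ 0.953100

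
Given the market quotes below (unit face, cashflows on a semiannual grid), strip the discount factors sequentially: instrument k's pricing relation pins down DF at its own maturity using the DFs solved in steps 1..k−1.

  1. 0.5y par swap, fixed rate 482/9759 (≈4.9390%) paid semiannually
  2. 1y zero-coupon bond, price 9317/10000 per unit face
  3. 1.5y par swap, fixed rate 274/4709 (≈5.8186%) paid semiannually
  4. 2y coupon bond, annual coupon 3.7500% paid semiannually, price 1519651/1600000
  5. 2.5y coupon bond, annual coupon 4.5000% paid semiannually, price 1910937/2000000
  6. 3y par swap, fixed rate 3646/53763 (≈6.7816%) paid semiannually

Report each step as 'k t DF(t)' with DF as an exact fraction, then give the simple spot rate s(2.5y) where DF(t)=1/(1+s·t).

1 1/2 9759/10000
2 1 9317/10000
3 3/2 4589/5000
4 2 8803/10000
5 5/2 8529/10000
6 3 8177/10000
s(2.5y) = (1/(8529/10000) − 1)/(5/2) = 2942/42645 ≈ 6.8988%

step 1 [0.5y] swap r/2=241/9759: DF=(1 − 241/9759·(0))/(1+241/9759) = 9759/10000 ≈ 0.975900
step 2 [1y] zero: DF = P = 9317/10000 ≈ 0.931700
step 3 [1.5y] swap r/2=137/4709: DF=(1 − 137/4709·(0.975900+0.931700))/(1+137/4709) = 4589/5000 ≈ 0.917800
step 4 [2y] bond c/2=3/160: DF=(1519651/1600000 − 3/160·(0.975900+0.931700+0.917800))/(1+3/160) = 8803/10000 ≈ 0.880300
step 5 [2.5y] bond c/2=9/400: DF=(1910937/2000000 − 9/400·(0.975900+0.931700+0.917800+0.880300))/(1+9/400) = 8529/10000 ≈ 0.852900
step 6 [3y] swap r/2=1823/53763: DF=(1 − 1823/53763·(0.975900+0.931700+0.917800+0.880300+0.852900))/(1+1823/53763) = 8177/10000 ≈ 0.817700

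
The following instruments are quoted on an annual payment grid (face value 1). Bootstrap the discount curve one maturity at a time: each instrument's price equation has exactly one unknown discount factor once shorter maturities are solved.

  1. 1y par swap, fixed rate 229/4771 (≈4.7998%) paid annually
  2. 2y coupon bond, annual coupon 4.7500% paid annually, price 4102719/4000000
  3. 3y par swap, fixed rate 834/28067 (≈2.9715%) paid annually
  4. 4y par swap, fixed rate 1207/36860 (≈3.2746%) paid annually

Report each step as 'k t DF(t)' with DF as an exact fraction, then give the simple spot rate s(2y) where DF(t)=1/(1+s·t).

step 1 [1y] swap r/1=229/4771: DF=(1 − 229/4771·(0))/(1+229/4771) = 4771/5000 ≈ 0.954200
step 2 [2y] bond c/1=19/400: DF=(4102719/4000000 − 19/400·(0.954200))/(1+19/400) = 9359/10000 ≈ 0.935900
step 3 [3y] swap r/1=834/28067: DF=(1 − 834/28067·(0.954200+0.935900))/(1+834/28067) = 4583/5000 ≈ 0.916600
step 4 [4y] swap r/1=1207/36860: DF=(1 − 1207/36860·(0.954200+0.935900+0.916600))/(1+1207/36860) = 8793/10000 ≈ 0.879300

1 1 4771/5000
2 2 9359/10000
3 3 4583/5000
4 4 8793/10000
s(2y) = (1/(9359/10000) − 1)/(2) = 641/18718 ≈ 3.4245%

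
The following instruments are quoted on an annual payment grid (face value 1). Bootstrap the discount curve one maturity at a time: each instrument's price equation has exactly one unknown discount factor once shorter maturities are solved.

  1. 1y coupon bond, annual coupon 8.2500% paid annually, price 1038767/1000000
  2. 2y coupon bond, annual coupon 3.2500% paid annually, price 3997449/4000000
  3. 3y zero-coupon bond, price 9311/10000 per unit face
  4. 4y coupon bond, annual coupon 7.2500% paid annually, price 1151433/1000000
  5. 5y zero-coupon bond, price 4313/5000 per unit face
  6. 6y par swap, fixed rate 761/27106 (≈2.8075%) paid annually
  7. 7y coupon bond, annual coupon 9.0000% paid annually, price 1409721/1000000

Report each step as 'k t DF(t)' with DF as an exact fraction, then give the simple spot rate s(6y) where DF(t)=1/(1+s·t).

step 1 [1y] bond c/1=33/400: DF=(1038767/1000000 − 33/400·(0))/(1+33/400) = 2399/2500 ≈ 0.959600
step 2 [2y] bond c/1=13/400: DF=(3997449/4000000 − 13/400·(0.959600))/(1+13/400) = 9377/10000 ≈ 0.937700
step 3 [3y] zero: DF = P = 9311/10000 ≈ 0.931100
step 4 [4y] bond c/1=29/400: DF=(1151433/1000000 − 29/400·(0.959600+0.937700+0.931100))/(1+29/400) = 1103/1250 ≈ 0.882400
step 5 [5y] zero: DF = P = 4313/5000 ≈ 0.862600
step 6 [6y] swap r/1=761/27106: DF=(1 − 761/27106·(0.959600+0.937700+0.931100+0.882400+0.862600))/(1+761/27106) = 4239/5000 ≈ 0.847800
step 7 [7y] bond c/1=9/100: DF=(1409721/1000000 − 9/100·(0.959600+0.937700+0.931100+0.882400+0.862600+0.847800))/(1+9/100) = 8457/10000 ≈ 0.845700

1 1 2399/2500
2 2 9377/10000
3 3 9311/10000
4 4 1103/1250
5 5 4313/5000
6 6 4239/5000
7 7 8457/10000
s(6y) = (1/(4239/5000) − 1)/(6) = 761/25434 ≈ 2.9921%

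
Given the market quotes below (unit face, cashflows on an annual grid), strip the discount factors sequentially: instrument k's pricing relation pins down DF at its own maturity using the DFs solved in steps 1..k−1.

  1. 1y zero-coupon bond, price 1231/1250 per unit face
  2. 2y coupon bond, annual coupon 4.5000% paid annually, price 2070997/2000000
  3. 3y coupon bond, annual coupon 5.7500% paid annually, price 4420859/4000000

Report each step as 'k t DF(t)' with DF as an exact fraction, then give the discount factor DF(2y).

1 1 1231/1250
2 2 1897/2000
3 3 47/50
DF(2y) = 1897/2000 ≈ 0.948500

step 1 [1y] zero: DF = P = 1231/1250 ≈ 0.984800
step 2 [2y] bond c/1=9/200: DF=(2070997/2000000 − 9/200·(0.984800))/(1+9/200) = 1897/2000 ≈ 0.948500
step 3 [3y] bond c/1=23/400: DF=(4420859/4000000 − 23/400·(0.984800+0.948500))/(1+23/400) = 47/50 ≈ 0.940000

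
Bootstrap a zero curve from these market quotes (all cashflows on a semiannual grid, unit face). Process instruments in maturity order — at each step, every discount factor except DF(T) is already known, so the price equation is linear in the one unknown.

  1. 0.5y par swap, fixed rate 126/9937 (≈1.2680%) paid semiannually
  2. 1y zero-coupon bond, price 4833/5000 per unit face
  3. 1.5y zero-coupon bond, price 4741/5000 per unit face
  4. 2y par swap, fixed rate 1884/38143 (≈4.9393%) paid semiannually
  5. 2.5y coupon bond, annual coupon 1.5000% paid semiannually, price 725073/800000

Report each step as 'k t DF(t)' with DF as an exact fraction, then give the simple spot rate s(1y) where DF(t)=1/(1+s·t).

1 1/2 9937/10000
2 1 4833/5000
3 3/2 4741/5000
4 2 4529/5000
5 5/2 1089/1250
s(1y) = (1/(4833/5000) − 1)/(1) = 167/4833 ≈ 3.4554%

step 1 [0.5y] swap r/2=63/9937: DF=(1 − 63/9937·(0))/(1+63/9937) = 9937/10000 ≈ 0.993700
step 2 [1y] zero: DF = P = 4833/5000 ≈ 0.966600
step 3 [1.5y] zero: DF = P = 4741/5000 ≈ 0.948200
step 4 [2y] swap r/2=942/38143: DF=(1 − 942/38143·(0.993700+0.966600+0.948200))/(1+942/38143) = 4529/5000 ≈ 0.905800
step 5 [2.5y] bond c/2=3/400: DF=(725073/800000 − 3/400·(0.993700+0.966600+0.948200+0.905800))/(1+3/400) = 1089/1250 ≈ 0.871200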